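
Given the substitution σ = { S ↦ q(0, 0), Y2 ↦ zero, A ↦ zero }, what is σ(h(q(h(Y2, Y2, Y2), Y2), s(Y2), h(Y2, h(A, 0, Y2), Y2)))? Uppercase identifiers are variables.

Replace each occurrence of Y2 with zero.
Replace each occurrence of A with zero.
Result: h(q(h(zero, zero, zero), zero), s(zero), h(zero, h(zero, 0, zero), zero)).

h(q(h(zero, zero, zero), zero), s(zero), h(zero, h(zero, 0, zero), zero))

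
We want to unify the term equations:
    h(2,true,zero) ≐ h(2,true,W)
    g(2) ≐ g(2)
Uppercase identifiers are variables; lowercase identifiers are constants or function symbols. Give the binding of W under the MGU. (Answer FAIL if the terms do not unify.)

zero

Decompose h/3: 2 ≐ 2,  true ≐ true,  zero ≐ W.
Delete trivial equation 2 ≐ 2.
Delete trivial equation true ≐ true.
Bind W := zero; no other remaining equation mentions W.
Delete trivial equation g(2) ≐ g(2).
MGU = { W ↦ zero }, so W ↦ zero.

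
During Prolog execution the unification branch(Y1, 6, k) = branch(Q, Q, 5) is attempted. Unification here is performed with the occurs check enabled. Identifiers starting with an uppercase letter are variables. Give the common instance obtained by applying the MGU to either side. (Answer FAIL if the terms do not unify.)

Decompose branch/3: Y1 = Q,  6 = Q,  k = 5.
Bind Y1 := Q; no other remaining equation mentions Y1.
Bind Q := 6; no other remaining equation mentions Q. Substituting into the earlier binding gives Y1 := 6.
Clash: constants k and 5 differ; no unifier exists.

FAIL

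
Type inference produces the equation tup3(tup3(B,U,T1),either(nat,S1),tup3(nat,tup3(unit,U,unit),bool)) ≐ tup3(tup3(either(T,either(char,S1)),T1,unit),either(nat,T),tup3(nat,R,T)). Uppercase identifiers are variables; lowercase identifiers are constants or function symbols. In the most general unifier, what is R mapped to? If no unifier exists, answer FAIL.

tup3(unit,unit,unit)

Decompose tup3/3: tup3(B,U,T1) ≐ tup3(either(T,either(char,S1)),T1,unit),  either(nat,S1) ≐ either(nat,T),  tup3(nat,tup3(unit,U,unit),bool) ≐ tup3(nat,R,T).
Decompose tup3/3: B ≐ either(T,either(char,S1)),  U ≐ T1,  T1 ≐ unit.
Bind B := either(T,either(char,S1)); no other remaining equation mentions B.
Bind U := T1; substituting into the one remaining equation that mentions U gives: tup3(nat,tup3(unit,T1,unit),bool) ≐ tup3(nat,R,T).
Bind T1 := unit; substituting into the one remaining equation that mentions T1 gives: tup3(nat,tup3(unit,unit,unit),bool) ≐ tup3(nat,R,T). Substituting into the earlier binding gives U := unit.
Decompose either/2: nat ≐ nat,  S1 ≐ T.
Delete trivial equation nat ≐ nat.
Bind S1 := T; no other remaining equation mentions S1. Substituting into the earlier binding gives B := either(T,either(char,T)).
Decompose tup3/3: nat ≐ nat,  tup3(unit,unit,unit) ≐ R,  bool ≐ T.
Delete trivial equation nat ≐ nat.
Bind R := tup3(unit,unit,unit); no other remaining equation mentions R.
Bind T := bool. Substituting into the earlier bindings gives B := either(bool,either(char,bool)), S1 := bool.
MGU = { B ↦ either(bool,either(char,bool)), U ↦ unit, T1 ↦ unit, S1 ↦ bool, R ↦ tup3(unit,unit,unit), T ↦ bool }, so R ↦ tup3(unit,unit,unit).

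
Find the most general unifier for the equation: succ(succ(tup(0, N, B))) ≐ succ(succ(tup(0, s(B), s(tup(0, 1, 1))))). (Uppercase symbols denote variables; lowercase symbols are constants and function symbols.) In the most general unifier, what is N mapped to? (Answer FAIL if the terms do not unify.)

Decompose succ/1: succ(tup(0, N, B)) ≐ succ(tup(0, s(B), s(tup(0, 1, 1)))).
Decompose succ/1: tup(0, N, B) ≐ tup(0, s(B), s(tup(0, 1, 1))).
Decompose tup/3: 0 ≐ 0,  N ≐ s(B),  B ≐ s(tup(0, 1, 1)).
Delete trivial equation 0 ≐ 0.
Bind N := s(B); no other remaining equation mentions N.
Bind B := s(tup(0, 1, 1)). Substituting into the earlier binding gives N := s(s(tup(0, 1, 1))).
MGU = { N := s(s(tup(0, 1, 1))), B := s(tup(0, 1, 1)) }, so N := s(s(tup(0, 1, 1))).

s(s(tup(0, 1, 1)))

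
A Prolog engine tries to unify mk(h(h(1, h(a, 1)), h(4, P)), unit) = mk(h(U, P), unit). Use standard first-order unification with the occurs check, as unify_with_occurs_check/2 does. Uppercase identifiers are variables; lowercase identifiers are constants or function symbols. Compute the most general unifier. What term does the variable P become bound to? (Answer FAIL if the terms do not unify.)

FAIL

Decompose mk/2: h(h(1, h(a, 1)), h(4, P)) = h(U, P),  unit = unit.
Decompose h/2: h(1, h(a, 1)) = U,  h(4, P) = P.
Bind U := h(1, h(a, 1)); no other remaining equation mentions U.
Occurs check fails: P occurs in h(4, P); the equation P = h(4, P) has no finite solution.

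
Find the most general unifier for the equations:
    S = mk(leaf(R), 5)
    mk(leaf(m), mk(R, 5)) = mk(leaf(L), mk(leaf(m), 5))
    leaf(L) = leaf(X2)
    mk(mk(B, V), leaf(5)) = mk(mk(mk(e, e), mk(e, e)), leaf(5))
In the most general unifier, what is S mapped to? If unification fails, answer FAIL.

mk(leaf(leaf(m)), 5)

Bind S := mk(leaf(R), 5); no other remaining equation mentions S.
Decompose mk/2: leaf(m) = leaf(L),  mk(R, 5) = mk(leaf(m), 5).
Decompose leaf/1: m = L.
Bind L := m; substituting into the one remaining equation that mentions L gives: leaf(m) = leaf(X2).
Decompose mk/2: R = leaf(m),  5 = 5.
Bind R := leaf(m); no other remaining equation mentions R. Substituting into the earlier binding gives S := mk(leaf(leaf(m)), 5).
Delete trivial equation 5 = 5.
Decompose leaf/1: m = X2.
Bind X2 := m; no other remaining equation mentions X2.
Decompose mk/2: mk(B, V) = mk(mk(e, e), mk(e, e)),  leaf(5) = leaf(5).
Decompose mk/2: B = mk(e, e),  V = mk(e, e).
Bind B := mk(e, e); no other remaining equation mentions B.
Bind V := mk(e, e); no other remaining equation mentions V.
Delete trivial equation leaf(5) = leaf(5).
MGU = { S := mk(leaf(leaf(m)), 5), L := m, R := leaf(m), X2 := m, B := mk(e, e), V := mk(e, e) }, so S := mk(leaf(leaf(m)), 5).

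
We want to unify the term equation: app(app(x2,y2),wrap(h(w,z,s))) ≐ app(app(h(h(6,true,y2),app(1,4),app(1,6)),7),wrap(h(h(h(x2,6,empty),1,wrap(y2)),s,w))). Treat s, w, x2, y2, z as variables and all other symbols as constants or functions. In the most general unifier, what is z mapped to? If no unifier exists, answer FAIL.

h(h(h(h(6,true,7),app(1,4),app(1,6)),6,empty),1,wrap(7))

Decompose app/2: app(x2,y2) ≐ app(h(h(6,true,y2),app(1,4),app(1,6)),7),  wrap(h(w,z,s)) ≐ wrap(h(h(h(x2,6,empty),1,wrap(y2)),s,w)).
Decompose app/2: x2 ≐ h(h(6,true,y2),app(1,4),app(1,6)),  y2 ≐ 7.
Bind x2 := h(h(6,true,y2),app(1,4),app(1,6)); substituting into the one remaining equation that mentions x2 gives: wrap(h(w,z,s)) ≐ wrap(h(h(h(h(h(6,true,y2),app(1,4),app(1,6)),6,empty),1,wrap(y2)),s,w)).
Bind y2 := 7; substituting into the remaining equation gives: wrap(h(w,z,s)) ≐ wrap(h(h(h(h(h(6,true,7),app(1,4),app(1,6)),6,empty),1,wrap(7)),s,w)). Substituting into the earlier binding gives x2 := h(h(6,true,7),app(1,4),app(1,6)).
Decompose wrap/1: h(w,z,s) ≐ h(h(h(h(h(6,true,7),app(1,4),app(1,6)),6,empty),1,wrap(7)),s,w).
Decompose h/3: w ≐ h(h(h(h(6,true,7),app(1,4),app(1,6)),6,empty),1,wrap(7)),  z ≐ s,  s ≐ w.
Bind w := h(h(h(h(6,true,7),app(1,4),app(1,6)),6,empty),1,wrap(7)); substituting into the one remaining equation that mentions w gives: s ≐ h(h(h(h(6,true,7),app(1,4),app(1,6)),6,empty),1,wrap(7)).
Bind z := s; no other remaining equation mentions z.
Bind s := h(h(h(h(6,true,7),app(1,4),app(1,6)),6,empty),1,wrap(7)). Substituting into the earlier binding gives z := h(h(h(h(6,true,7),app(1,4),app(1,6)),6,empty),1,wrap(7)).
MGU = { x2 -> h(h(6,true,7),app(1,4),app(1,6)), y2 -> 7, w -> h(h(h(h(6,true,7),app(1,4),app(1,6)),6,empty),1,wrap(7)), z -> h(h(h(h(6,true,7),app(1,4),app(1,6)),6,empty),1,wrap(7)), s -> h(h(h(h(6,true,7),app(1,4),app(1,6)),6,empty),1,wrap(7)) }, so z -> h(h(h(h(6,true,7),app(1,4),app(1,6)),6,empty),1,wrap(7)).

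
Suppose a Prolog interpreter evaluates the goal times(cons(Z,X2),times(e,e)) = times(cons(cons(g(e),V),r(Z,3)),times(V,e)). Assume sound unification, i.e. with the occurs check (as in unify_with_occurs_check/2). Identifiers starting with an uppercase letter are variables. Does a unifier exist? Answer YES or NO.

Decompose times/2: cons(Z,X2) = cons(cons(g(e),V),r(Z,3)),  times(e,e) = times(V,e).
Decompose cons/2: Z = cons(g(e),V),  X2 = r(Z,3).
Bind Z := cons(g(e),V); substituting into the one remaining equation that mentions Z gives: X2 = r(cons(g(e),V),3).
Bind X2 := r(cons(g(e),V),3); no other remaining equation mentions X2.
Decompose times/2: e = V,  e = e.
Bind V := e; no other remaining equation mentions V. Substituting into the earlier bindings gives Z := cons(g(e),e), X2 := r(cons(g(e),e),3).
Delete trivial equation e = e.
No equations remain and no clash or occurs-check failure arose, so a unifier exists.

YES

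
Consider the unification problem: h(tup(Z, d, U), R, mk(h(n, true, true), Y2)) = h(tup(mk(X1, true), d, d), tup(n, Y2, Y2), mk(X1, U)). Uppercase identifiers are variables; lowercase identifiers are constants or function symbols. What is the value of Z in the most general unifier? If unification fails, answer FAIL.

mk(h(n, true, true), true)

Decompose h/3: tup(Z, d, U) = tup(mk(X1, true), d, d),  R = tup(n, Y2, Y2),  mk(h(n, true, true), Y2) = mk(X1, U).
Decompose tup/3: Z = mk(X1, true),  d = d,  U = d.
Bind Z := mk(X1, true); no other remaining equation mentions Z.
Delete trivial equation d = d.
Bind U := d; substituting into the one remaining equation that mentions U gives: mk(h(n, true, true), Y2) = mk(X1, d).
Bind R := tup(n, Y2, Y2); no other remaining equation mentions R.
Decompose mk/2: h(n, true, true) = X1,  Y2 = d.
Bind X1 := h(n, true, true); no other remaining equation mentions X1. Substituting into the earlier binding gives Z := mk(h(n, true, true), true).
Bind Y2 := d. Substituting into the earlier binding gives R := tup(n, d, d).
MGU = { Z ↦ mk(h(n, true, true), true), U ↦ d, R ↦ tup(n, d, d), X1 ↦ h(n, true, true), Y2 ↦ d }, so Z ↦ mk(h(n, true, true), true).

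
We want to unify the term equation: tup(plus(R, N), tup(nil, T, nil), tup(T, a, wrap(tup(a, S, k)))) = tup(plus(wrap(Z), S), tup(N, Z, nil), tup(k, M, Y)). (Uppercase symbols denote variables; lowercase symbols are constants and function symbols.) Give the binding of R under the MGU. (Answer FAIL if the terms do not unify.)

Decompose tup/3: plus(R, N) = plus(wrap(Z), S),  tup(nil, T, nil) = tup(N, Z, nil),  tup(T, a, wrap(tup(a, S, k))) = tup(k, M, Y).
Decompose plus/2: R = wrap(Z),  N = S.
Bind R := wrap(Z); no other remaining equation mentions R.
Bind N := S; substituting into the one remaining equation that mentions N gives: tup(nil, T, nil) = tup(S, Z, nil).
Decompose tup/3: nil = S,  T = Z,  nil = nil.
Bind S := nil; substituting into the one remaining equation that mentions S gives: tup(T, a, wrap(tup(a, nil, k))) = tup(k, M, Y). Substituting into the earlier binding gives N := nil.
Bind T := Z; substituting into the one remaining equation that mentions T gives: tup(Z, a, wrap(tup(a, nil, k))) = tup(k, M, Y).
Delete trivial equation nil = nil.
Decompose tup/3: Z = k,  a = M,  wrap(tup(a, nil, k)) = Y.
Bind Z := k; no other remaining equation mentions Z. Substituting into the earlier bindings gives R := wrap(k), T := k.
Bind M := a; no other remaining equation mentions M.
Bind Y := wrap(tup(a, nil, k)).
MGU = { R := wrap(k), N := nil, S := nil, T := k, Z := k, M := a, Y := wrap(tup(a, nil, k)) }, so R := wrap(k).

wrap(k)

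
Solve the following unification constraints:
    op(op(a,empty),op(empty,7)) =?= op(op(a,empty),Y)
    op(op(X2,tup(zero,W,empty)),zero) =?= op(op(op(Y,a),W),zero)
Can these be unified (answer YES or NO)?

NO

Decompose op/2: op(a,empty) =?= op(a,empty),  op(empty,7) =?= Y.
Delete trivial equation op(a,empty) =?= op(a,empty).
Bind Y := op(empty,7); substituting into the remaining equation gives: op(op(X2,tup(zero,W,empty)),zero) =?= op(op(op(op(empty,7),a),W),zero).
Decompose op/2: op(X2,tup(zero,W,empty)) =?= op(op(op(empty,7),a),W),  zero =?= zero.
Decompose op/2: X2 =?= op(op(empty,7),a),  tup(zero,W,empty) =?= W.
Bind X2 := op(op(empty,7),a); no other remaining equation mentions X2.
Occurs check fails: W occurs in tup(zero,W,empty); the equation W =?= tup(zero,W,empty) has no finite solution.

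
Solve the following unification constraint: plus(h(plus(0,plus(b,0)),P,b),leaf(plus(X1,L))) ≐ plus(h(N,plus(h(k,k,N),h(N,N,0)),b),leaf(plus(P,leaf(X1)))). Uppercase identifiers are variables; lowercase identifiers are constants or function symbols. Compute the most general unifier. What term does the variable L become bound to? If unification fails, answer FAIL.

Decompose plus/2: h(plus(0,plus(b,0)),P,b) ≐ h(N,plus(h(k,k,N),h(N,N,0)),b),  leaf(plus(X1,L)) ≐ leaf(plus(P,leaf(X1))).
Decompose h/3: plus(0,plus(b,0)) ≐ N,  P ≐ plus(h(k,k,N),h(N,N,0)),  b ≐ b.
Bind N := plus(0,plus(b,0)); substituting into the one remaining equation that mentions N gives: P ≐ plus(h(k,k,plus(0,plus(b,0))),h(plus(0,plus(b,0)),plus(0,plus(b,0)),0)).
Bind P := plus(h(k,k,plus(0,plus(b,0))),h(plus(0,plus(b,0)),plus(0,plus(b,0)),0)); substituting into the one remaining equation that mentions P gives: leaf(plus(X1,L)) ≐ leaf(plus(plus(h(k,k,plus(0,plus(b,0))),h(plus(0,plus(b,0)),plus(0,plus(b,0)),0)),leaf(X1))).
Delete trivial equation b ≐ b.
Decompose leaf/1: plus(X1,L) ≐ plus(plus(h(k,k,plus(0,plus(b,0))),h(plus(0,plus(b,0)),plus(0,plus(b,0)),0)),leaf(X1)).
Decompose plus/2: X1 ≐ plus(h(k,k,plus(0,plus(b,0))),h(plus(0,plus(b,0)),plus(0,plus(b,0)),0)),  L ≐ leaf(X1).
Bind X1 := plus(h(k,k,plus(0,plus(b,0))),h(plus(0,plus(b,0)),plus(0,plus(b,0)),0)); substituting into the remaining equation gives: L ≐ leaf(plus(h(k,k,plus(0,plus(b,0))),h(plus(0,plus(b,0)),plus(0,plus(b,0)),0))).
Bind L := leaf(plus(h(k,k,plus(0,plus(b,0))),h(plus(0,plus(b,0)),plus(0,plus(b,0)),0))).
MGU = { N := plus(0,plus(b,0)), P := plus(h(k,k,plus(0,plus(b,0))),h(plus(0,plus(b,0)),plus(0,plus(b,0)),0)), X1 := plus(h(k,k,plus(0,plus(b,0))),h(plus(0,plus(b,0)),plus(0,plus(b,0)),0)), L := leaf(plus(h(k,k,plus(0,plus(b,0))),h(plus(0,plus(b,0)),plus(0,plus(b,0)),0))) }, so L := leaf(plus(h(k,k,plus(0,plus(b,0))),h(plus(0,plus(b,0)),plus(0,plus(b,0)),0))).

leaf(plus(h(k,k,plus(0,plus(b,0))),h(plus(0,plus(b,0)),plus(0,plus(b,0)),0)))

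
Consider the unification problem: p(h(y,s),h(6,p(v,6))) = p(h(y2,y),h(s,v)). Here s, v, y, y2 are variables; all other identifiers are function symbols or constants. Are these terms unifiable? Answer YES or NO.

Decompose p/2: h(y,s) = h(y2,y),  h(6,p(v,6)) = h(s,v).
Decompose h/2: y = y2,  s = y.
Bind y := y2; substituting into the one remaining equation that mentions y gives: s = y2.
Bind s := y2; substituting into the remaining equation gives: h(6,p(v,6)) = h(y2,v).
Decompose h/2: 6 = y2,  p(v,6) = v.
Bind y2 := 6; no other remaining equation mentions y2. Substituting into the earlier bindings gives y := 6, s := 6.
Occurs check fails: v occurs in p(v,6); the equation v = p(v,6) has no finite solution.

NO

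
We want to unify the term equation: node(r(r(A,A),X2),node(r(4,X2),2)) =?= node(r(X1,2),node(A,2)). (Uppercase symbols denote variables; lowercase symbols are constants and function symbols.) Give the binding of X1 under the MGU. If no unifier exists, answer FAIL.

r(r(4,2),r(4,2))

Decompose node/2: r(r(A,A),X2) =?= r(X1,2),  node(r(4,X2),2) =?= node(A,2).
Decompose r/2: r(A,A) =?= X1,  X2 =?= 2.
Bind X1 := r(A,A); no other remaining equation mentions X1.
Bind X2 := 2; substituting into the remaining equation gives: node(r(4,2),2) =?= node(A,2).
Decompose node/2: r(4,2) =?= A,  2 =?= 2.
Bind A := r(4,2); no other remaining equation mentions A. Substituting into the earlier binding gives X1 := r(r(4,2),r(4,2)).
Delete trivial equation 2 =?= 2.
MGU = { X1 := r(r(4,2),r(4,2)), X2 := 2, A := r(4,2) }, so X1 := r(r(4,2),r(4,2)).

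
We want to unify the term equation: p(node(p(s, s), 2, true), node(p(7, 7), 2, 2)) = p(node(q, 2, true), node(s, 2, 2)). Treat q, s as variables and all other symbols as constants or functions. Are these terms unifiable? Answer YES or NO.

Decompose p/2: node(p(s, s), 2, true) = node(q, 2, true),  node(p(7, 7), 2, 2) = node(s, 2, 2).
Decompose node/3: p(s, s) = q,  2 = 2,  true = true.
Bind q := p(s, s); no other remaining equation mentions q.
Delete trivial equation 2 = 2.
Delete trivial equation true = true.
Decompose node/3: p(7, 7) = s,  2 = 2,  2 = 2.
Bind s := p(7, 7); no other remaining equation mentions s. Substituting into the earlier binding gives q := p(p(7, 7), p(7, 7)).
Delete trivial equation 2 = 2.
Delete trivial equation 2 = 2.
No equations remain and no clash or occurs-check failure arose, so a unifier exists.

YES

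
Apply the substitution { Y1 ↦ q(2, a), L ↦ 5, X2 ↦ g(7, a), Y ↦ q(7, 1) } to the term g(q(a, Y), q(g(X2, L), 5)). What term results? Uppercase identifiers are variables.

g(q(a, q(7, 1)), q(g(g(7, a), 5), 5))

Replace each occurrence of L with 5.
Replace each occurrence of X2 with g(7, a).
Replace each occurrence of Y with q(7, 1).
Result: g(q(a, q(7, 1)), q(g(g(7, a), 5), 5)).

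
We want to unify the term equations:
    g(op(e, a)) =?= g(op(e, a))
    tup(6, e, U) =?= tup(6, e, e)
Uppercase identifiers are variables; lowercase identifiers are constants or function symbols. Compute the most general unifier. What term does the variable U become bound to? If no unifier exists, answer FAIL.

e

Delete trivial equation g(op(e, a)) =?= g(op(e, a)).
Decompose tup/3: 6 =?= 6,  e =?= e,  U =?= e.
Delete trivial equation 6 =?= 6.
Delete trivial equation e =?= e.
Bind U := e.
MGU = { U := e }, so U := e.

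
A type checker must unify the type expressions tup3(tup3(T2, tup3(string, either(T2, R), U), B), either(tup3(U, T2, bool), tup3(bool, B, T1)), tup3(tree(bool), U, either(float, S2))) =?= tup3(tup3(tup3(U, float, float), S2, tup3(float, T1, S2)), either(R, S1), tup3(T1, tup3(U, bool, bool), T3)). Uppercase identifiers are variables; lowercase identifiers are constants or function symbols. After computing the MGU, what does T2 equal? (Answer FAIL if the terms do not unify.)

FAIL

Decompose tup3/3: tup3(T2, tup3(string, either(T2, R), U), B) =?= tup3(tup3(U, float, float), S2, tup3(float, T1, S2)),  either(tup3(U, T2, bool), tup3(bool, B, T1)) =?= either(R, S1),  tup3(tree(bool), U, either(float, S2)) =?= tup3(T1, tup3(U, bool, bool), T3).
Decompose tup3/3: T2 =?= tup3(U, float, float),  tup3(string, either(T2, R), U) =?= S2,  B =?= tup3(float, T1, S2).
Bind T2 := tup3(U, float, float); substituting into the 2 remaining equations that mention T2 gives: tup3(string, either(tup3(U, float, float), R), U) =?= S2,  either(tup3(U, tup3(U, float, float), bool), tup3(bool, B, T1)) =?= either(R, S1).
Bind S2 := tup3(string, either(tup3(U, float, float), R), U); substituting into the 2 remaining equations that mention S2 gives: B =?= tup3(float, T1, tup3(string, either(tup3(U, float, float), R), U)),  tup3(tree(bool), U, either(float, tup3(string, either(tup3(U, float, float), R), U))) =?= tup3(T1, tup3(U, bool, bool), T3).
Bind B := tup3(float, T1, tup3(string, either(tup3(U, float, float), R), U)); substituting into the one remaining equation that mentions B gives: either(tup3(U, tup3(U, float, float), bool), tup3(bool, tup3(float, T1, tup3(string, either(tup3(U, float, float), R), U)), T1)) =?= either(R, S1).
Decompose either/2: tup3(U, tup3(U, float, float), bool) =?= R,  tup3(bool, tup3(float, T1, tup3(string, either(tup3(U, float, float), R), U)), T1) =?= S1.
Bind R := tup3(U, tup3(U, float, float), bool); substituting into the remaining equations gives: tup3(bool, tup3(float, T1, tup3(string, either(tup3(U, float, float), tup3(U, tup3(U, float, float), bool)), U)), T1) =?= S1,  tup3(tree(bool), U, either(float, tup3(string, either(tup3(U, float, float), tup3(U, tup3(U, float, float), bool)), U))) =?= tup3(T1, tup3(U, bool, bool), T3). Substituting into the earlier bindings gives S2 := tup3(string, either(tup3(U, float, float), tup3(U, tup3(U, float, float), bool)), U), B := tup3(float, T1, tup3(string, either(tup3(U, float, float), tup3(U, tup3(U, float, float), bool)), U)).
Bind S1 := tup3(bool, tup3(float, T1, tup3(string, either(tup3(U, float, float), tup3(U, tup3(U, float, float), bool)), U)), T1); no other remaining equation mentions S1.
Decompose tup3/3: tree(bool) =?= T1,  U =?= tup3(U, bool, bool),  either(float, tup3(string, either(tup3(U, float, float), tup3(U, tup3(U, float, float), bool)), U)) =?= T3.
Bind T1 := tree(bool); no other remaining equation mentions T1. Substituting into the earlier bindings gives B := tup3(float, tree(bool), tup3(string, either(tup3(U, float, float), tup3(U, tup3(U, float, float), bool)), U)), S1 := tup3(bool, tup3(float, tree(bool), tup3(string, either(tup3(U, float, float), tup3(U, tup3(U, float, float), bool)), U)), tree(bool)).
Occurs check fails: U occurs in tup3(U, bool, bool); the equation U =?= tup3(U, bool, bool) has no finite solution.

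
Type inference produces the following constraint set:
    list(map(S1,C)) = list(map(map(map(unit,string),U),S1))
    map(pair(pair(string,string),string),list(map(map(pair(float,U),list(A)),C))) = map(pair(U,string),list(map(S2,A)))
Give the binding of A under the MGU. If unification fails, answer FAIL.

map(map(unit,string),pair(string,string))

Decompose list/1: map(S1,C) = map(map(map(unit,string),U),S1).
Decompose map/2: S1 = map(map(unit,string),U),  C = S1.
Bind S1 := map(map(unit,string),U); substituting into the one remaining equation that mentions S1 gives: C = map(map(unit,string),U).
Bind C := map(map(unit,string),U); substituting into the remaining equation gives: map(pair(pair(string,string),string),list(map(map(pair(float,U),list(A)),map(map(unit,string),U)))) = map(pair(U,string),list(map(S2,A))).
Decompose map/2: pair(pair(string,string),string) = pair(U,string),  list(map(map(pair(float,U),list(A)),map(map(unit,string),U))) = list(map(S2,A)).
Decompose pair/2: pair(string,string) = U,  string = string.
Bind U := pair(string,string); substituting into the one remaining equation that mentions U gives: list(map(map(pair(float,pair(string,string)),list(A)),map(map(unit,string),pair(string,string)))) = list(map(S2,A)). Substituting into the earlier bindings gives S1 := map(map(unit,string),pair(string,string)), C := map(map(unit,string),pair(string,string)).
Delete trivial equation string = string.
Decompose list/1: map(map(pair(float,pair(string,string)),list(A)),map(map(unit,string),pair(string,string))) = map(S2,A).
Decompose map/2: map(pair(float,pair(string,string)),list(A)) = S2,  map(map(unit,string),pair(string,string)) = A.
Bind S2 := map(pair(float,pair(string,string)),list(A)); no other remaining equation mentions S2.
Bind A := map(map(unit,string),pair(string,string)). Substituting into the earlier binding gives S2 := map(pair(float,pair(string,string)),list(map(map(unit,string),pair(string,string)))).
MGU = { S1 -> map(map(unit,string),pair(string,string)), C -> map(map(unit,string),pair(string,string)), U -> pair(string,string), S2 -> map(pair(float,pair(string,string)),list(map(map(unit,string),pair(string,string)))), A -> map(map(unit,string),pair(string,string)) }, so A -> map(map(unit,string),pair(string,string)).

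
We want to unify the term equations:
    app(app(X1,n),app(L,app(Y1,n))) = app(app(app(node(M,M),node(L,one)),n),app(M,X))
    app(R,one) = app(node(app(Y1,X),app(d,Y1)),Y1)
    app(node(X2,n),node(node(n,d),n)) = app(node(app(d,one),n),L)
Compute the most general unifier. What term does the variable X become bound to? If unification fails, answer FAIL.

Decompose app/2: app(X1,n) = app(app(node(M,M),node(L,one)),n),  app(L,app(Y1,n)) = app(M,X).
Decompose app/2: X1 = app(node(M,M),node(L,one)),  n = n.
Bind X1 := app(node(M,M),node(L,one)); no other remaining equation mentions X1.
Delete trivial equation n = n.
Decompose app/2: L = M,  app(Y1,n) = X.
Bind L := M; substituting into the one remaining equation that mentions L gives: app(node(X2,n),node(node(n,d),n)) = app(node(app(d,one),n),M). Substituting into the earlier binding gives X1 := app(node(M,M),node(M,one)).
Bind X := app(Y1,n); substituting into the one remaining equation that mentions X gives: app(R,one) = app(node(app(Y1,app(Y1,n)),app(d,Y1)),Y1).
Decompose app/2: R = node(app(Y1,app(Y1,n)),app(d,Y1)),  one = Y1.
Bind R := node(app(Y1,app(Y1,n)),app(d,Y1)); no other remaining equation mentions R.
Bind Y1 := one; no other remaining equation mentions Y1. Substituting into the earlier bindings gives X := app(one,n), R := node(app(one,app(one,n)),app(d,one)).
Decompose app/2: node(X2,n) = node(app(d,one),n),  node(node(n,d),n) = M.
Decompose node/2: X2 = app(d,one),  n = n.
Bind X2 := app(d,one); no other remaining equation mentions X2.
Delete trivial equation n = n.
Bind M := node(node(n,d),n). Substituting into the earlier bindings gives X1 := app(node(node(node(n,d),n),node(node(n,d),n)),node(node(node(n,d),n),one)), L := node(node(n,d),n).
MGU = { X1 := app(node(node(node(n,d),n),node(node(n,d),n)),node(node(node(n,d),n),one)), L := node(node(n,d),n), X := app(one,n), R := node(app(one,app(one,n)),app(d,one)), Y1 := one, X2 := app(d,one), M := node(node(n,d),n) }, so X := app(one,n).

app(one,n)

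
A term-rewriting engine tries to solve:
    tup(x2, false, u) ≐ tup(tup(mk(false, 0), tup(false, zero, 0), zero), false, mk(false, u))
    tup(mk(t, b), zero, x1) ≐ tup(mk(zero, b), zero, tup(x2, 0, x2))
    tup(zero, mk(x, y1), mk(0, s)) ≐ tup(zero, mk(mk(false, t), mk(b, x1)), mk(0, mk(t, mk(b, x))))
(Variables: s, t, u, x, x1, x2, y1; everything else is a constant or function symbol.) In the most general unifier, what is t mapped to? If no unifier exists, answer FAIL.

Decompose tup/3: x2 ≐ tup(mk(false, 0), tup(false, zero, 0), zero),  false ≐ false,  u ≐ mk(false, u).
Bind x2 := tup(mk(false, 0), tup(false, zero, 0), zero); substituting into the one remaining equation that mentions x2 gives: tup(mk(t, b), zero, x1) ≐ tup(mk(zero, b), zero, tup(tup(mk(false, 0), tup(false, zero, 0), zero), 0, tup(mk(false, 0), tup(false, zero, 0), zero))).
Delete trivial equation false ≐ false.
Occurs check fails: u occurs in mk(false, u); the equation u ≐ mk(false, u) has no finite solution.

FAIL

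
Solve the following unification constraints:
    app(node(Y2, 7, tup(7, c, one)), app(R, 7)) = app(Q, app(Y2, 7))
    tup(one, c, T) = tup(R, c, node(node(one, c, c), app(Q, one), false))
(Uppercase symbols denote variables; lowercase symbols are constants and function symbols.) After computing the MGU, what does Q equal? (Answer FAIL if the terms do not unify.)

Decompose app/2: node(Y2, 7, tup(7, c, one)) = Q,  app(R, 7) = app(Y2, 7).
Bind Q := node(Y2, 7, tup(7, c, one)); substituting into the one remaining equation that mentions Q gives: tup(one, c, T) = tup(R, c, node(node(one, c, c), app(node(Y2, 7, tup(7, c, one)), one), false)).
Decompose app/2: R = Y2,  7 = 7.
Bind R := Y2; substituting into the one remaining equation that mentions R gives: tup(one, c, T) = tup(Y2, c, node(node(one, c, c), app(node(Y2, 7, tup(7, c, one)), one), false)).
Delete trivial equation 7 = 7.
Decompose tup/3: one = Y2,  c = c,  T = node(node(one, c, c), app(node(Y2, 7, tup(7, c, one)), one), false).
Bind Y2 := one; substituting into the one remaining equation that mentions Y2 gives: T = node(node(one, c, c), app(node(one, 7, tup(7, c, one)), one), false). Substituting into the earlier bindings gives Q := node(one, 7, tup(7, c, one)), R := one.
Delete trivial equation c = c.
Bind T := node(node(one, c, c), app(node(one, 7, tup(7, c, one)), one), false).
MGU = { Q := node(one, 7, tup(7, c, one)), R := one, Y2 := one, T := node(node(one, c, c), app(node(one, 7, tup(7, c, one)), one), false) }, so Q := node(one, 7, tup(7, c, one)).

node(one, 7, tup(7, c, one))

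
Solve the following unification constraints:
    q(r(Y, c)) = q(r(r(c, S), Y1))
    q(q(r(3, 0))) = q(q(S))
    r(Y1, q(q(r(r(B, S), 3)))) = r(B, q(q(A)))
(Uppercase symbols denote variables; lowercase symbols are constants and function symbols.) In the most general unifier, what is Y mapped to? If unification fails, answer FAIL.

Decompose q/1: r(Y, c) = r(r(c, S), Y1).
Decompose r/2: Y = r(c, S),  c = Y1.
Bind Y := r(c, S); no other remaining equation mentions Y.
Bind Y1 := c; substituting into the one remaining equation that mentions Y1 gives: r(c, q(q(r(r(B, S), 3)))) = r(B, q(q(A))).
Decompose q/1: q(r(3, 0)) = q(S).
Decompose q/1: r(3, 0) = S.
Bind S := r(3, 0); substituting into the remaining equation gives: r(c, q(q(r(r(B, r(3, 0)), 3)))) = r(B, q(q(A))). Substituting into the earlier binding gives Y := r(c, r(3, 0)).
Decompose r/2: c = B,  q(q(r(r(B, r(3, 0)), 3))) = q(q(A)).
Bind B := c; substituting into the remaining equation gives: q(q(r(r(c, r(3, 0)), 3))) = q(q(A)).
Decompose q/1: q(r(r(c, r(3, 0)), 3)) = q(A).
Decompose q/1: r(r(c, r(3, 0)), 3) = A.
Bind A := r(r(c, r(3, 0)), 3).
MGU = { Y ↦ r(c, r(3, 0)), Y1 ↦ c, S ↦ r(3, 0), B ↦ c, A ↦ r(r(c, r(3, 0)), 3) }, so Y ↦ r(c, r(3, 0)).

r(c, r(3, 0))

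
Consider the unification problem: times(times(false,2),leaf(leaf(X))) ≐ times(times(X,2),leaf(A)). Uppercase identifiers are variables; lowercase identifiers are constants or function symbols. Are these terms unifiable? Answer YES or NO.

Decompose times/2: times(false,2) ≐ times(X,2),  leaf(leaf(X)) ≐ leaf(A).
Decompose times/2: false ≐ X,  2 ≐ 2.
Bind X := false; substituting into the one remaining equation that mentions X gives: leaf(leaf(false)) ≐ leaf(A).
Delete trivial equation 2 ≐ 2.
Decompose leaf/1: leaf(false) ≐ A.
Bind A := leaf(false).
No equations remain and no clash or occurs-check failure arose, so a unifier exists.

YES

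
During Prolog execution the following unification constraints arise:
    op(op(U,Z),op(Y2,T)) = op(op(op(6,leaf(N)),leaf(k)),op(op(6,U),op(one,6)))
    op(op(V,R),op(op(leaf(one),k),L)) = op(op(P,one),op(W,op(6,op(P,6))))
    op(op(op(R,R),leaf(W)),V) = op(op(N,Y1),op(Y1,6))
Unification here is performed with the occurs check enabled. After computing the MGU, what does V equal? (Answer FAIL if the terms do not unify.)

op(leaf(op(leaf(one),k)),6)

Decompose op/2: op(U,Z) = op(op(6,leaf(N)),leaf(k)),  op(Y2,T) = op(op(6,U),op(one,6)).
Decompose op/2: U = op(6,leaf(N)),  Z = leaf(k).
Bind U := op(6,leaf(N)); substituting into the one remaining equation that mentions U gives: op(Y2,T) = op(op(6,op(6,leaf(N))),op(one,6)).
Bind Z := leaf(k); no other remaining equation mentions Z.
Decompose op/2: Y2 = op(6,op(6,leaf(N))),  T = op(one,6).
Bind Y2 := op(6,op(6,leaf(N))); no other remaining equation mentions Y2.
Bind T := op(one,6); no other remaining equation mentions T.
Decompose op/2: op(V,R) = op(P,one),  op(op(leaf(one),k),L) = op(W,op(6,op(P,6))).
Decompose op/2: V = P,  R = one.
Bind V := P; substituting into the one remaining equation that mentions V gives: op(op(op(R,R),leaf(W)),P) = op(op(N,Y1),op(Y1,6)).
Bind R := one; substituting into the one remaining equation that mentions R gives: op(op(op(one,one),leaf(W)),P) = op(op(N,Y1),op(Y1,6)).
Decompose op/2: op(leaf(one),k) = W,  L = op(6,op(P,6)).
Bind W := op(leaf(one),k); substituting into the one remaining equation that mentions W gives: op(op(op(one,one),leaf(op(leaf(one),k))),P) = op(op(N,Y1),op(Y1,6)).
Bind L := op(6,op(P,6)); no other remaining equation mentions L.
Decompose op/2: op(op(one,one),leaf(op(leaf(one),k))) = op(N,Y1),  P = op(Y1,6).
Decompose op/2: op(one,one) = N,  leaf(op(leaf(one),k)) = Y1.
Bind N := op(one,one); no other remaining equation mentions N. Substituting into the earlier bindings gives U := op(6,leaf(op(one,one))), Y2 := op(6,op(6,leaf(op(one,one)))).
Bind Y1 := leaf(op(leaf(one),k)); substituting into the remaining equation gives: P = op(leaf(op(leaf(one),k)),6).
Bind P := op(leaf(op(leaf(one),k)),6). Substituting into the earlier bindings gives V := op(leaf(op(leaf(one),k)),6), L := op(6,op(op(leaf(op(leaf(one),k)),6),6)).
MGU = { U ↦ op(6,leaf(op(one,one))), Z ↦ leaf(k), Y2 ↦ op(6,op(6,leaf(op(one,one)))), T ↦ op(one,6), V ↦ op(leaf(op(leaf(one),k)),6), R ↦ one, W ↦ op(leaf(one),k), L ↦ op(6,op(op(leaf(op(leaf(one),k)),6),6)), N ↦ op(one,one), Y1 ↦ leaf(op(leaf(one),k)), P ↦ op(leaf(op(leaf(one),k)),6) }, so V ↦ op(leaf(op(leaf(one),k)),6).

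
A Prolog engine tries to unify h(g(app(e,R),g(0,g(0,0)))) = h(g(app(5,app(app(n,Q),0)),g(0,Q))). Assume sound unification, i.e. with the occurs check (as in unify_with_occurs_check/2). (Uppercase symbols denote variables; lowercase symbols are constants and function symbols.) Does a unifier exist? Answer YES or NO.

NO

Decompose h/1: g(app(e,R),g(0,g(0,0))) = g(app(5,app(app(n,Q),0)),g(0,Q)).
Decompose g/2: app(e,R) = app(5,app(app(n,Q),0)),  g(0,g(0,0)) = g(0,Q).
Decompose app/2: e = 5,  R = app(app(n,Q),0).
Clash: constants e and 5 differ; no unifier exists.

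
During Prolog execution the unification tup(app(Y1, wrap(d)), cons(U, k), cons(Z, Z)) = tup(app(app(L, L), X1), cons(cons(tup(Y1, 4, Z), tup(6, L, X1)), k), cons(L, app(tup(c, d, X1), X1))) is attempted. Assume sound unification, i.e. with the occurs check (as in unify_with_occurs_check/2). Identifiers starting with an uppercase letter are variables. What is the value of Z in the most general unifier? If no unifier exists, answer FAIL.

app(tup(c, d, wrap(d)), wrap(d))

Decompose tup/3: app(Y1, wrap(d)) = app(app(L, L), X1),  cons(U, k) = cons(cons(tup(Y1, 4, Z), tup(6, L, X1)), k),  cons(Z, Z) = cons(L, app(tup(c, d, X1), X1)).
Decompose app/2: Y1 = app(L, L),  wrap(d) = X1.
Bind Y1 := app(L, L); substituting into the one remaining equation that mentions Y1 gives: cons(U, k) = cons(cons(tup(app(L, L), 4, Z), tup(6, L, X1)), k).
Bind X1 := wrap(d); substituting into the remaining equations gives: cons(U, k) = cons(cons(tup(app(L, L), 4, Z), tup(6, L, wrap(d))), k),  cons(Z, Z) = cons(L, app(tup(c, d, wrap(d)), wrap(d))).
Decompose cons/2: U = cons(tup(app(L, L), 4, Z), tup(6, L, wrap(d))),  k = k.
Bind U := cons(tup(app(L, L), 4, Z), tup(6, L, wrap(d))); no other remaining equation mentions U.
Delete trivial equation k = k.
Decompose cons/2: Z = L,  Z = app(tup(c, d, wrap(d)), wrap(d)).
Bind Z := L; substituting into the remaining equation gives: L = app(tup(c, d, wrap(d)), wrap(d)). Substituting into the earlier binding gives U := cons(tup(app(L, L), 4, L), tup(6, L, wrap(d))).
Bind L := app(tup(c, d, wrap(d)), wrap(d)). Substituting into the earlier bindings gives Y1 := app(app(tup(c, d, wrap(d)), wrap(d)), app(tup(c, d, wrap(d)), wrap(d))), U := cons(tup(app(app(tup(c, d, wrap(d)), wrap(d)), app(tup(c, d, wrap(d)), wrap(d))), 4, app(tup(c, d, wrap(d)), wrap(d))), tup(6, app(tup(c, d, wrap(d)), wrap(d)), wrap(d))), Z := app(tup(c, d, wrap(d)), wrap(d)).
MGU = { Y1 ↦ app(app(tup(c, d, wrap(d)), wrap(d)), app(tup(c, d, wrap(d)), wrap(d))), X1 ↦ wrap(d), U ↦ cons(tup(app(app(tup(c, d, wrap(d)), wrap(d)), app(tup(c, d, wrap(d)), wrap(d))), 4, app(tup(c, d, wrap(d)), wrap(d))), tup(6, app(tup(c, d, wrap(d)), wrap(d)), wrap(d))), Z ↦ app(tup(c, d, wrap(d)), wrap(d)), L ↦ app(tup(c, d, wrap(d)), wrap(d)) }, so Z ↦ app(tup(c, d, wrap(d)), wrap(d)).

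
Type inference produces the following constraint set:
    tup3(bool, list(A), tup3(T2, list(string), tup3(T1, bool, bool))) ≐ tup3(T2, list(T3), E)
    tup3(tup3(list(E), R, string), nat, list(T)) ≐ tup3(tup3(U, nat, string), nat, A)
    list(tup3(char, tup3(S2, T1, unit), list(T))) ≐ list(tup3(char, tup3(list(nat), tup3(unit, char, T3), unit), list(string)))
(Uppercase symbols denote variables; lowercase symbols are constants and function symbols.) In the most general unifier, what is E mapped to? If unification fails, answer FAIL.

Decompose tup3/3: bool ≐ T2,  list(A) ≐ list(T3),  tup3(T2, list(string), tup3(T1, bool, bool)) ≐ E.
Bind T2 := bool; substituting into the one remaining equation that mentions T2 gives: tup3(bool, list(string), tup3(T1, bool, bool)) ≐ E.
Decompose list/1: A ≐ T3.
Bind A := T3; substituting into the one remaining equation that mentions A gives: tup3(tup3(list(E), R, string), nat, list(T)) ≐ tup3(tup3(U, nat, string), nat, T3).
Bind E := tup3(bool, list(string), tup3(T1, bool, bool)); substituting into the one remaining equation that mentions E gives: tup3(tup3(list(tup3(bool, list(string), tup3(T1, bool, bool))), R, string), nat, list(T)) ≐ tup3(tup3(U, nat, string), nat, T3).
Decompose tup3/3: tup3(list(tup3(bool, list(string), tup3(T1, bool, bool))), R, string) ≐ tup3(U, nat, string),  nat ≐ nat,  list(T) ≐ T3.
Decompose tup3/3: list(tup3(bool, list(string), tup3(T1, bool, bool))) ≐ U,  R ≐ nat,  string ≐ string.
Bind U := list(tup3(bool, list(string), tup3(T1, bool, bool))); no other remaining equation mentions U.
Bind R := nat; no other remaining equation mentions R.
Delete trivial equation string ≐ string.
Delete trivial equation nat ≐ nat.
Bind T3 := list(T); substituting into the remaining equation gives: list(tup3(char, tup3(S2, T1, unit), list(T))) ≐ list(tup3(char, tup3(list(nat), tup3(unit, char, list(T)), unit), list(string))). Substituting into the earlier binding gives A := list(T).
Decompose list/1: tup3(char, tup3(S2, T1, unit), list(T)) ≐ tup3(char, tup3(list(nat), tup3(unit, char, list(T)), unit), list(string)).
Decompose tup3/3: char ≐ char,  tup3(S2, T1, unit) ≐ tup3(list(nat), tup3(unit, char, list(T)), unit),  list(T) ≐ list(string).
Delete trivial equation char ≐ char.
Decompose tup3/3: S2 ≐ list(nat),  T1 ≐ tup3(unit, char, list(T)),  unit ≐ unit.
Bind S2 := list(nat); no other remaining equation mentions S2.
Bind T1 := tup3(unit, char, list(T)); no other remaining equation mentions T1. Substituting into the earlier bindings gives E := tup3(bool, list(string), tup3(tup3(unit, char, list(T)), bool, bool)), U := list(tup3(bool, list(string), tup3(tup3(unit, char, list(T)), bool, bool))).
Delete trivial equation unit ≐ unit.
Decompose list/1: T ≐ string.
Bind T := string. Substituting into the earlier bindings gives A := list(string), E := tup3(bool, list(string), tup3(tup3(unit, char, list(string)), bool, bool)), U := list(tup3(bool, list(string), tup3(tup3(unit, char, list(string)), bool, bool))), T3 := list(string), T1 := tup3(unit, char, list(string)).
MGU = { T2 := bool, A := list(string), E := tup3(bool, list(string), tup3(tup3(unit, char, list(string)), bool, bool)), U := list(tup3(bool, list(string), tup3(tup3(unit, char, list(string)), bool, bool))), R := nat, T3 := list(string), S2 := list(nat), T1 := tup3(unit, char, list(string)), T := string }, so E := tup3(bool, list(string), tup3(tup3(unit, char, list(string)), bool, bool)).

tup3(bool, list(string), tup3(tup3(unit, char, list(string)), bool, bool))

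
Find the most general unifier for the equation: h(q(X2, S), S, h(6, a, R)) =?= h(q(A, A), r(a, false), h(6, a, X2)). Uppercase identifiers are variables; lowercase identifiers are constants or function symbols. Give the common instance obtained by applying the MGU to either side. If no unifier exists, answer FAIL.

Decompose h/3: q(X2, S) =?= q(A, A),  S =?= r(a, false),  h(6, a, R) =?= h(6, a, X2).
Decompose q/2: X2 =?= A,  S =?= A.
Bind X2 := A; substituting into the one remaining equation that mentions X2 gives: h(6, a, R) =?= h(6, a, A).
Bind S := A; substituting into the one remaining equation that mentions S gives: A =?= r(a, false).
Bind A := r(a, false); substituting into the remaining equation gives: h(6, a, R) =?= h(6, a, r(a, false)). Substituting into the earlier bindings gives X2 := r(a, false), S := r(a, false).
Decompose h/3: 6 =?= 6,  a =?= a,  R =?= r(a, false).
Delete trivial equation 6 =?= 6.
Delete trivial equation a =?= a.
Bind R := r(a, false).
Applying the MGU to either side gives h(q(r(a, false), r(a, false)), r(a, false), h(6, a, r(a, false))).

h(q(r(a, false), r(a, false)), r(a, false), h(6, a, r(a, false)))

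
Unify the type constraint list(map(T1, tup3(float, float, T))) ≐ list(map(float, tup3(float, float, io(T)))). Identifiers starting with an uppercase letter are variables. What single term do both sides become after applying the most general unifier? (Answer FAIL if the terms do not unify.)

Decompose list/1: map(T1, tup3(float, float, T)) ≐ map(float, tup3(float, float, io(T))).
Decompose map/2: T1 ≐ float,  tup3(float, float, T) ≐ tup3(float, float, io(T)).
Bind T1 := float; no other remaining equation mentions T1.
Decompose tup3/3: float ≐ float,  float ≐ float,  T ≐ io(T).
Delete trivial equation float ≐ float.
Delete trivial equation float ≐ float.
Occurs check fails: T occurs in io(T); the equation T ≐ io(T) has no finite solution.

FAIL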